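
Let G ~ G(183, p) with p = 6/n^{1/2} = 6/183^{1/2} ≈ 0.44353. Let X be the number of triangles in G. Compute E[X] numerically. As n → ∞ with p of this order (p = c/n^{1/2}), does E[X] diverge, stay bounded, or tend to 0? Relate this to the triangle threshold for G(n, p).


Number of potential triangles: C(183, 3) = 1004731.
Each occurs with probability p³ ≈ (0.44353)³ ≈ 8.7252347e-02.
By linearity: E[X] = C(183, 3)·p³ ≈ 1004731 · 8.7252347e-02 ≈ 87665.13759.
Since α = 1/2 < 1, p = c/n^{1/2} ≫ 1/n is above the triangle threshold p ~ 1/n. Asymptotically E[X] ~ (c³/6)·n^{3(1−α)} = (6³/6)·n^{1.5} → ∞; triangles are abundant w.h.p.

E[X] ≈ 87665.13759; in regime p = Θ(1/n^{1/2}) E[X] diverges (above the triangle threshold p ~ 1/n).


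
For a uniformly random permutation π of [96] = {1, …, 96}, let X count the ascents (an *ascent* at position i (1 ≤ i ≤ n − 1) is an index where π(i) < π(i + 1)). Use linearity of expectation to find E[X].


Write X = Σ X_I over i = 1, …, 95, with X_I the indicator of one ascent.
There are 95 indicators.
For each fixed i, the pair (π(i), π(i+1)) is a uniformly random ordered pair of distinct values from {1, …, 96}; by symmetry P[π(i) < π(i+1)] = 1/2.
By linearity: E[X] = 95 · (1/2) = (96 − 1) · (1/2) = 95/2 ≈ 47.500.

E[X] = 95/2 = 47.500.


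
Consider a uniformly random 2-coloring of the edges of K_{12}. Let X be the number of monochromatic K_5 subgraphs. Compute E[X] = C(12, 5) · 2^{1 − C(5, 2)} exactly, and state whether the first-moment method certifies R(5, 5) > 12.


E[X] = C(12, 5) · 2^{1 − 10} = 792 · 2^{−9} = 792/512.
As a reduced fraction: E[X] = 99/64 ≈ 1.5468750.
Is E[X] < 1? NO.
Since E[X] ≥ 1, the first-moment bound is inconclusive at n = 12; it does NOT by itself certify R(5, 5) > 12.

E[X] = 99/64 ≈ 1.5468750; E[X] ≥ 1; first-moment method inconclusive here.


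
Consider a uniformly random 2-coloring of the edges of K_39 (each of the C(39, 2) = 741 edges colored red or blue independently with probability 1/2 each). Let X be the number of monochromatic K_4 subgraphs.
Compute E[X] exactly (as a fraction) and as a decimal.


Let X = Σ_S X_S over the C(39, 4) = 82251 subsets S of size 4, where X_S = 1 if the K_4 on S is monochromatic.
For a fixed S, the K_4 on S has C(4, 2) = 6 edges. P[all 6 edges red] = (1/2)^6, and likewise for blue, so P[monochromatic] = 2·(1/2)^6 = 2^{1 − 6} = 1/32.
By linearity: E[X] = C(39, 4) · 2^{1 − 6} = 82251 · 1/32 = 82251/32.
Numerically: E[X] ≈ 2570.343750.

E[X] = C(39,4)·2^(1−C(4,2)) = 82251/32 ≈ 2570.343750.


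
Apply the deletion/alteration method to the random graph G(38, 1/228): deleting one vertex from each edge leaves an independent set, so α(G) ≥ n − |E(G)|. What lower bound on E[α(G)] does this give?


E[|E(G)|] = C(38, 2)·p = 703 · (1/228) = 37/12.
E[α(G)] ≥ n − E[|E(G)|] = 38 − 37/12 = 419/12.
Numerically: ≈ 34.917.
(This is only a lower bound; the true E[α(G)] may be larger.)

E[α(G)] ≥ 419/12 ≈ 34.917.


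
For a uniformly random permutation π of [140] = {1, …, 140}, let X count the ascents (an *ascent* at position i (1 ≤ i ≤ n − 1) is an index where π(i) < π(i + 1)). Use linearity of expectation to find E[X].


Write X = Σ X_I over i = 1, …, 139, with X_I the indicator of one ascent.
There are 139 indicators.
For each fixed i, the pair (π(i), π(i+1)) is a uniformly random ordered pair of distinct values from {1, …, 140}; by symmetry P[π(i) < π(i+1)] = 1/2.
By linearity: E[X] = 139 · (1/2) = (140 − 1) · (1/2) = 139/2 ≈ 69.500000.

E[X] = 139/2 = 69.500000.


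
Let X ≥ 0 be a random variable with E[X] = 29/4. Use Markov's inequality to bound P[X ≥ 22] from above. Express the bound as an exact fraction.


μ = E[X] = 29/4, a = 22.
Markov: P[X ≥ 22] ≤ μ/a = (29/4)/22 = 29/88.
Numerically: ≈ 0.32955.
(Since a = 22 > μ = 7.25000, the bound 29/88 is < 1 and informative.)

P[X ≥ 22] ≤ 29/88 ≈ 0.32955.


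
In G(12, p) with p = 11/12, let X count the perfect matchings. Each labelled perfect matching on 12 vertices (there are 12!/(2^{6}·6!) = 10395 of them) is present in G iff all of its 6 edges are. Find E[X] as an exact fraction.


K_12 has 12!/(2^{6}·6!) = 10395 labelled perfect matchings.
For each such perfect matching H, let X_H = 1 if all 6 edges of H are present in G. Then P[X_H = 1] = p^{6} = (11/12)^{6} = 1771561/2985984.
By linearity: E[X] = Σ_H E[X_H] = 10395 · p^{6} = 10395 · 1771561/2985984 = 682050985/110592.
Numerically: E[X] ≈ 6.17e+03.

E[X] = 10395 · (11/12)^{6} = 682050985/110592 ≈ 6.17e+03.


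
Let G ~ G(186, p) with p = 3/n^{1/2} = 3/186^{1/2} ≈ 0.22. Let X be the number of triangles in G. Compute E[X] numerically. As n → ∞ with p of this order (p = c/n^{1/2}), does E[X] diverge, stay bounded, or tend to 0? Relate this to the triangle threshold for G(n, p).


Number of potential triangles: C(186, 3) = 1055240.
Each occurs with probability p³ ≈ (0.22)³ ≈ 1.064374e-02.
By linearity: E[X] = C(186, 3)·p³ ≈ 1055240 · 1.064374e-02 ≈ 11231.7025.
Since α = 1/2 < 1, p = c/n^{1/2} ≫ 1/n is above the triangle threshold p ~ 1/n. Asymptotically E[X] ~ (c³/6)·n^{3(1−α)} = (3³/6)·n^{1.5} → ∞; triangles are abundant w.h.p.

E[X] ≈ 11231.7025; in regime p = Θ(1/n^{1/2}) E[X] diverges (above the triangle threshold p ~ 1/n).


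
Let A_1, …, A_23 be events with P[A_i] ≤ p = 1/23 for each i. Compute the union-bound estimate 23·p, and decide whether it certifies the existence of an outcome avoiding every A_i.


Union bound: P[∪_{i=1}^{23} A_i] ≤ Σ_i P[A_i] ≤ 23·p = 23·(1/23) = 1.
Numerically: 1 ≈ 1.000000.
Is 1 < 1? NO.
Since the bound 1 is ≥ 1, the union bound is uninformative here; it does NOT by itself certify existence.

23·p = 1 ≈ 1.000000; existence NOT certified by the union bound.


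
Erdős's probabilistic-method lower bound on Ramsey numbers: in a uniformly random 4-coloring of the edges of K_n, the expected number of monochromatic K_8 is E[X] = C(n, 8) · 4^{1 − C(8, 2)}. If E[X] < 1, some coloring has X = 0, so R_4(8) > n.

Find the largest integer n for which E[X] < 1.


We need C(n, 8) · 4^{1 − 28} < 1, i.e. C(n, 8) < 4^{28 − 1} = 18014398509481984.
Check values of n near the boundary:
  n = 404: C(404, 8) = 16415071523485570; 16415071523485570 < 18014398509481984? YES
  n = 405: C(405, 8) = 16745853821188050; 16745853821188050 < 18014398509481984? YES
  n = 406: C(406, 8) = 17082453897995850; 17082453897995850 < 18014398509481984? YES
  n = 407: C(407, 8) = 17424959239309050; 17424959239309050 < 18014398509481984? YES
  n = 408: C(408, 8) = 17773458424095231; 17773458424095231 < 18014398509481984? YES
  n = 409: C(409, 8) = 18128041135797879; 18128041135797879 < 18014398509481984? NO
  n = 410: C(410, 8) = 18488798173326195; 18488798173326195 < 18014398509481984? NO
The largest n with C(n, 8) < 18014398509481984 is n = 408 (where E[X] = 17773458424095231/18014398509481984 ≈ 0.9866). Hence R_4(8) > 408, i.e. R_4(8) ≥ 409.

Largest n = 408; hence R_4(8) > 408.


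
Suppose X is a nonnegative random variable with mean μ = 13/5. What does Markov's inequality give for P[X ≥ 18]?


μ = E[X] = 13/5, a = 18.
Markov: P[X ≥ 18] ≤ μ/a = (13/5)/18 = 13/90.
Numerically: ≈ 0.144444.
(Since a = 18 > μ = 2.600000, the bound 13/90 is < 1 and informative.)

P[X ≥ 18] ≤ 13/90 ≈ 0.144444.


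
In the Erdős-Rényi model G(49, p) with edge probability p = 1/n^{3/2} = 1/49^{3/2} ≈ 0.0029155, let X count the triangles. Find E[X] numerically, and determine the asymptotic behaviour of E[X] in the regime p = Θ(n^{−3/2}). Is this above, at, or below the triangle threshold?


Number of potential triangles: C(49, 3) = 18424.
Each occurs with probability p³ ≈ (0.0029155)³ ≈ 2.4780932e-08.
By linearity: E[X] = C(49, 3)·p³ ≈ 18424 · 2.4780932e-08 ≈ 0.00046.
Since α = 3/2 > 1, p = c/n^{3/2} = o(1/n) is below the triangle threshold p ~ 1/n. Asymptotically E[X] ~ (c³/6)·n^{3(1−α)} = (1³/6)·n^{-1.5} → 0, so by Markov's inequality G has no triangles w.h.p.

E[X] ≈ 0.00046; in regime p = Θ(1/n^{3/2}) E[X] tends to 0 (below the triangle threshold p ~ 1/n).


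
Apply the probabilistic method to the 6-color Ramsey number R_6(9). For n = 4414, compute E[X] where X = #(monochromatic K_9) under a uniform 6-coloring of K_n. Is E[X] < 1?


E[X] = C(4414, 9) · 6^{1 − 36} = 1738535657024887384307025382 · 6^{−35} = 1738535657024887384307025382/1719070799748422591028658176.
As a reduced fraction: E[X] = 869267828512443692153512691/859535399874211295514329088 ≈ 1.01132.
Is E[X] < 1? NO.
Since E[X] ≥ 1, the first-moment bound is inconclusive at n = 4414; it does NOT by itself certify R_6(9) > 4414.

E[X] = 869267828512443692153512691/859535399874211295514329088 ≈ 1.01132; E[X] ≥ 1; first-moment method inconclusive here.


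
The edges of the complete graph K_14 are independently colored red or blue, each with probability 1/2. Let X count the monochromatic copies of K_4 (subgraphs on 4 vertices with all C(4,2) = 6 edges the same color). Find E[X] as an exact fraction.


Let X = Σ_S X_S over the C(14, 4) = 1001 subsets S of size 4, where X_S = 1 if the K_4 on S is monochromatic.
For a fixed S, the K_4 on S has C(4, 2) = 6 edges. P[all 6 edges red] = (1/2)^6, and likewise for blue, so P[monochromatic] = 2·(1/2)^6 = 2^{1 − 6} = 1/32.
By linearity of expectation: E[X] = C(14, 4) · 2^{1 − 6} = 1001 · 1/32 = 1001/32.
Numerically: E[X] ≈ 31.281250.

E[X] = C(14,4)·2^(1−C(4,2)) = 1001/32 ≈ 31.281250.


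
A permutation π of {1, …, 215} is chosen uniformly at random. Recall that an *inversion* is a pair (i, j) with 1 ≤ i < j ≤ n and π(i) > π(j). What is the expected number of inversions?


Write X = Σ X_I over the C(215, 2) = 23005 pairs i < j, with X_I the indicator of one inversion.
There are 23005 indicators.
For each fixed pair i < j, the values π(i) and π(j) are two distinct elements of {1, …, 215} in uniformly random order; by symmetry P[π(i) > π(j)] = 1/2.
By linearity: E[X] = 23005 · (1/2) = C(215, 2) · (1/2) = 23005/2 = 23005/2 ≈ 11502.500.

E[X] = 23005/2 = 11502.500.


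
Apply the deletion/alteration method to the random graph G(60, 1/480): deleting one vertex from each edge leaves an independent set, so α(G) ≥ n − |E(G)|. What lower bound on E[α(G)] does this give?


E[|E(G)|] = C(60, 2)·p = 1770 · (1/480) = 59/16.
E[α(G)] ≥ n − E[|E(G)|] = 60 − 59/16 = 901/16.
Numerically: ≈ 56.312500.
(This is only a lower bound; the true E[α(G)] may be larger.)

E[α(G)] ≥ 901/16 ≈ 56.312500.


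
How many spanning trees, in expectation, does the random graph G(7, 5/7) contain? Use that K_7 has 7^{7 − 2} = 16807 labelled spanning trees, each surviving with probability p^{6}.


K_7 has 7^{7 − 2} = 16807 labelled spanning trees.
For each such spanning tree H, let X_H = 1 if all 6 edges of H are present in G. Then P[X_H = 1] = p^{6} = (5/7)^{6} = 15625/117649.
By linearity of expectation: E[X] = Σ_H E[X_H] = 16807 · p^{6} = 16807 · 15625/117649 = 15625/7.
Numerically: E[X] ≈ 2232.1.

E[X] = 16807 · (5/7)^{6} = 15625/7 ≈ 2232.1.


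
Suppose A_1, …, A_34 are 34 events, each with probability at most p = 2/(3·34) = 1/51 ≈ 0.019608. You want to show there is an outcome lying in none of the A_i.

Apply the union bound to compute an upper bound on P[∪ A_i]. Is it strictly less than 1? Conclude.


Union bound: P[∪_{i=1}^{34} A_i] ≤ Σ_i P[A_i] ≤ 34·p = 34·(1/51) = 2/3.
Numerically: 2/3 ≈ 0.666667.
Is 2/3 < 1? YES.
Since P[∪ A_i] ≤ 2/3 < 1, the complement has P[∩ A_i^c] ≥ 1 − 2/3 = 1/3 > 0, so some outcome avoids every A_i.

34·p = 2/3 ≈ 0.666667; existence CERTIFIED by the union bound.


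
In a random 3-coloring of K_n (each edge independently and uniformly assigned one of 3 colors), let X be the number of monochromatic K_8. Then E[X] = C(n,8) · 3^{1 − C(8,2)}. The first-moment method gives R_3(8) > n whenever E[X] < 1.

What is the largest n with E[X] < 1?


We need C(n, 8) · 3^{1 − 28} < 1, i.e. C(n, 8) < 3^{28 − 1} = 7625597484987.
Check values of n near the boundary:
  n = 152: C(152, 8) = 5859727868575; 5859727868575 < 7625597484987? YES
  n = 153: C(153, 8) = 6183023199255; 6183023199255 < 7625597484987? YES
  n = 154: C(154, 8) = 6521818990995; 6521818990995 < 7625597484987? YES
  n = 155: C(155, 8) = 6876747915675; 6876747915675 < 7625597484987? YES
  n = 156: C(156, 8) = 7248464019225; 7248464019225 < 7625597484987? YES
  n = 157: C(157, 8) = 7637643295425; 7637643295425 < 7625597484987? NO
The largest n with C(n, 8) < 7625597484987 is n = 156 (where E[X] = 805384891025/847288609443 ≈ 0.951). Hence R_3(8) > 156, i.e. R_3(8) ≥ 157.

Largest n = 156; hence R_3(8) > 156.


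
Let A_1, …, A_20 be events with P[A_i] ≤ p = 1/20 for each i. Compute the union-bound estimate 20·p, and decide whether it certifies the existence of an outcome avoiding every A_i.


Union bound: P[∪_{i=1}^{20} A_i] ≤ Σ_i P[A_i] ≤ 20·p = 20·(1/20) = 1.
Numerically: 1 ≈ 1.00000.
Is 1 < 1? NO.
Since the bound 1 is ≥ 1, the union bound is uninformative here; it does NOT by itself certify existence.

20·p = 1 ≈ 1.00000; existence NOT certified by the union bound.


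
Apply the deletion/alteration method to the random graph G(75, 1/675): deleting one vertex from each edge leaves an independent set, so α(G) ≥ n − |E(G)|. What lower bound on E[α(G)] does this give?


E[|E(G)|] = C(75, 2)·p = 2775 · (1/675) = 37/9.
E[α(G)] ≥ n − E[|E(G)|] = 75 − 37/9 = 638/9.
Numerically: ≈ 70.88889.
(This is only a lower bound; the true E[α(G)] may be larger.)

E[α(G)] ≥ 638/9 ≈ 70.88889.


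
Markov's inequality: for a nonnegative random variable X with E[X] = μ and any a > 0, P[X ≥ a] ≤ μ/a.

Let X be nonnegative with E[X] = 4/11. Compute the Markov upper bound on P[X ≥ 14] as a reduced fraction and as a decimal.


μ = E[X] = 4/11, a = 14.
Markov: P[X ≥ 14] ≤ μ/a = (4/11)/14 = 2/77.
Numerically: ≈ 0.02597.
(Since a = 14 > μ = 0.36364, the bound 2/77 is < 1 and informative.)

P[X ≥ 14] ≤ 2/77 ≈ 0.02597.


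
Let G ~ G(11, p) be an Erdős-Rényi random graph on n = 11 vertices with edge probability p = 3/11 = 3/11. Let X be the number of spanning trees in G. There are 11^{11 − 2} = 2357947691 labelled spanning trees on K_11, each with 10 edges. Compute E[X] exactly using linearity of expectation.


K_11 has 11^{11 − 2} = 2357947691 labelled spanning trees.
For each such spanning tree H, let X_H = 1 if all 10 edges of H are present in G. Then P[X_H = 1] = p^{10} = (3/11)^{10} = 59049/25937424601.
Summing the indicators: E[X] = Σ_H E[X_H] = 2357947691 · p^{10} = 2357947691 · 59049/25937424601 = 59049/11.
Numerically: E[X] ≈ 5368.1.

E[X] = 2357947691 · (3/11)^{10} = 59049/11 ≈ 5368.1.


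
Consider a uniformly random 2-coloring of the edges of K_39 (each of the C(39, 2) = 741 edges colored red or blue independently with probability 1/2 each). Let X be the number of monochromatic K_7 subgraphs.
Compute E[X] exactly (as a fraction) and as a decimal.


Let X = Σ_S X_S over the C(39, 7) = 15380937 subsets S of size 7, where X_S = 1 if the K_7 on S is monochromatic.
For a fixed S, the K_7 on S has C(7, 2) = 21 edges. P[all 21 edges red] = (1/2)^21, and likewise for blue, so P[monochromatic] = 2·(1/2)^21 = 2^{1 − 21} = 1/1048576.
By linearity of expectation: E[X] = C(39, 7) · 2^{1 − 21} = 15380937 · 1/1048576 = 15380937/1048576.
Numerically: E[X] ≈ 14.66840.

E[X] = C(39,7)·2^(1−C(7,2)) = 15380937/1048576 ≈ 14.66840.


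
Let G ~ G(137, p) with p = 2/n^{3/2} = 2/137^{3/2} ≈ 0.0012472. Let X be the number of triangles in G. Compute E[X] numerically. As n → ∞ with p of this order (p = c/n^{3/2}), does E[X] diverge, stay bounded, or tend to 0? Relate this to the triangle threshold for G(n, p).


Number of potential triangles: C(137, 3) = 419220.
Each occurs with probability p³ ≈ (0.0012472)³ ≈ 1.9402042e-09.
By linearity: E[X] = C(137, 3)·p³ ≈ 419220 · 1.9402042e-09 ≈ 0.00081.
Since α = 3/2 > 1, p = c/n^{3/2} = o(1/n) is below the triangle threshold p ~ 1/n. Asymptotically E[X] ~ (c³/6)·n^{3(1−α)} = (2³/6)·n^{-1.5} → 0, so by Markov's inequality G has no triangles w.h.p.

E[X] ≈ 0.00081; in regime p = Θ(1/n^{3/2}) E[X] tends to 0 (below the triangle threshold p ~ 1/n).


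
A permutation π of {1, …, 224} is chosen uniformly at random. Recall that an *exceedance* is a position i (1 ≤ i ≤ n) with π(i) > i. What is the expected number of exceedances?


Write X = Σ_{i=1}^{224} X_i, where X_i = 1_{π(i) > i}.
For each fixed i, π(i) is uniform over {1, …, 224} (marginal of a uniform permutation), so P[π(i) > i] = (n − i)/n. Summing: Σ_{i=1}^{224} (n − i)/n = (0 + 1 + … + 223)/224 = 224(224 − 1)/(2·224) = (224 − 1)/2.
Hence E[X] = Σ_{i=1}^{224} (224 − i)/224 = 223/2 ≈ 111.500000.

E[X] = 223/2 = 111.500000.


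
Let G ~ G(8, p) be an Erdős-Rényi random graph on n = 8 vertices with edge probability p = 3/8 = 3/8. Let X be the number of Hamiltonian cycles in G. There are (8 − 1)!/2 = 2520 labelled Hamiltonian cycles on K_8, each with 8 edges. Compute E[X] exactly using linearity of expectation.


K_8 has (8 − 1)!/2 = 2520 labelled Hamiltonian cycles.
For each such Hamiltonian cycle H, let X_H = 1 if all 8 edges of H are present in G. Then P[X_H = 1] = p^{8} = (3/8)^{8} = 6561/16777216.
Summing the indicators: E[X] = Σ_H E[X_H] = 2520 · p^{8} = 2520 · 6561/16777216 = 2066715/2097152.
Numerically: E[X] ≈ 0.9855.

E[X] = 2520 · (3/8)^{8} = 2066715/2097152 ≈ 0.9855.


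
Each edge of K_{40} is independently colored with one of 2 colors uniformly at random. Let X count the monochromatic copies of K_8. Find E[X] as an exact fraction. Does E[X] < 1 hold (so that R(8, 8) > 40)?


E[X] = C(40, 8) · 2^{1 − 28} = 76904685 · 2^{−27} = 76904685/134217728.
As a reduced fraction: E[X] = 76904685/134217728 ≈ 0.5729846.
Is E[X] < 1? YES.
Since E[X] < 1, there exists a 2-coloring of K_{40} with no monochromatic K_8; hence R(8, 8) > 40.

E[X] = 76904685/134217728 ≈ 0.5729846; E[X] < 1, so R(8, 8) > 40.


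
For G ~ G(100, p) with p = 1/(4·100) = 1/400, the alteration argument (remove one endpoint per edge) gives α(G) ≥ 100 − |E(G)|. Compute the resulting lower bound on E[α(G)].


E[|E(G)|] = C(100, 2)·p = 4950 · (1/400) = 99/8.
E[α(G)] ≥ n − E[|E(G)|] = 100 − 99/8 = 701/8.
Numerically: ≈ 87.625000.
(This is only a lower bound; the true E[α(G)] may be larger.)

E[α(G)] ≥ 701/8 ≈ 87.625000.


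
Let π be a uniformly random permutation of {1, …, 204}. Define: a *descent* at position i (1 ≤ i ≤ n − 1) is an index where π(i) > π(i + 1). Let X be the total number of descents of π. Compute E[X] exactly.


Write X = Σ X_I over i = 1, …, 203, with X_I the indicator of one descent.
There are 203 indicators.
For each fixed i, the pair (π(i), π(i+1)) is a uniformly random ordered pair of distinct values from {1, …, 204}; by symmetry P[π(i) > π(i+1)] = 1/2.
By linearity: E[X] = 203 · (1/2) = (204 − 1) · (1/2) = 203/2 ≈ 101.5000.

E[X] = 203/2 = 101.5000.


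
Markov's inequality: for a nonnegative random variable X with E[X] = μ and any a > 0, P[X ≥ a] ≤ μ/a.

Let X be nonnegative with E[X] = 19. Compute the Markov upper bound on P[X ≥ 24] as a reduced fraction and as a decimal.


μ = E[X] = 19, a = 24.
Markov: P[X ≥ 24] ≤ μ/a = (19)/24 = 19/24.
Numerically: ≈ 0.79167.
(Since a = 24 > μ = 19.00000, the bound 19/24 is < 1 and informative.)

P[X ≥ 24] ≤ 19/24 ≈ 0.79167.


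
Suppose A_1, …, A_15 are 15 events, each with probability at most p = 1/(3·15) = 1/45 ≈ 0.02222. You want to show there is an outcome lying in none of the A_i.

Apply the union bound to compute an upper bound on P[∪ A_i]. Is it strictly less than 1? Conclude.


Union bound: P[∪_{i=1}^{15} A_i] ≤ Σ_i P[A_i] ≤ 15·p = 15·(1/45) = 1/3.
Numerically: 1/3 ≈ 0.33333.
Is 1/3 < 1? YES.
Since P[∪ A_i] ≤ 1/3 < 1, the complement has P[∩ A_i^c] ≥ 1 − 1/3 = 2/3 > 0, so some outcome avoids every A_i.

15·p = 1/3 ≈ 0.33333; existence CERTIFIED by the union bound.


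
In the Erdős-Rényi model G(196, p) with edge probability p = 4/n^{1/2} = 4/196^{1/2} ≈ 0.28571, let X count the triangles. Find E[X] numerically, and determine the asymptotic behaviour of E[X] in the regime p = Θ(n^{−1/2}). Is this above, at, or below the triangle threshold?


Number of potential triangles: C(196, 3) = 1235780.
Each occurs with probability p³ ≈ (0.28571)³ ≈ 2.3323615e-02.
By linearity: E[X] = C(196, 3)·p³ ≈ 1235780 · 2.3323615e-02 ≈ 28822.85714.
Since α = 1/2 < 1, p = c/n^{1/2} ≫ 1/n is above the triangle threshold p ~ 1/n. Asymptotically E[X] ~ (c³/6)·n^{3(1−α)} = (4³/6)·n^{1.5} → ∞; triangles are abundant w.h.p.

E[X] ≈ 28822.85714; in regime p = Θ(1/n^{1/2}) E[X] diverges (above the triangle threshold p ~ 1/n).


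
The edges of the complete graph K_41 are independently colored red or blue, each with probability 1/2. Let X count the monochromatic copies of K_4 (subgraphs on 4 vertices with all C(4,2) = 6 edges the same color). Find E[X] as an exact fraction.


Let X = Σ_S X_S over the C(41, 4) = 101270 subsets S of size 4, where X_S = 1 if the K_4 on S is monochromatic.
For a fixed S, the K_4 on S has C(4, 2) = 6 edges. P[all 6 edges red] = (1/2)^6, and likewise for blue, so P[monochromatic] = 2·(1/2)^6 = 2^{1 − 6} = 1/32.
Summing: E[X] = C(41, 4) · 2^{1 − 6} = 101270 · 1/32 = 50635/16.
Numerically: E[X] ≈ 3164.6875.

E[X] = C(41,4)·2^(1−C(4,2)) = 50635/16 ≈ 3164.6875.


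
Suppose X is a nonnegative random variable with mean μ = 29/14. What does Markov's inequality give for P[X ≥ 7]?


μ = E[X] = 29/14, a = 7.
Markov: P[X ≥ 7] ≤ μ/a = (29/14)/7 = 29/98.
Numerically: ≈ 0.2959.
(Since a = 7 > μ = 2.0714, the bound 29/98 is < 1 and informative.)

P[X ≥ 7] ≤ 29/98 ≈ 0.2959.


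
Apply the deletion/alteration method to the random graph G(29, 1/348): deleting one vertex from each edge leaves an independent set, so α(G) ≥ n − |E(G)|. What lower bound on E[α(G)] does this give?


E[|E(G)|] = C(29, 2)·p = 406 · (1/348) = 7/6.
E[α(G)] ≥ n − E[|E(G)|] = 29 − 7/6 = 167/6.
Numerically: ≈ 27.833333.
(This is only a lower bound; the true E[α(G)] may be larger.)

E[α(G)] ≥ 167/6 ≈ 27.833333.


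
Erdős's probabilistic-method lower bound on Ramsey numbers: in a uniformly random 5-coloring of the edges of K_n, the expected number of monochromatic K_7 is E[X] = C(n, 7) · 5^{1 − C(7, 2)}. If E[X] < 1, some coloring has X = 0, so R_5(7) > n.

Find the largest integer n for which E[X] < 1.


We need C(n, 7) · 5^{1 − 21} < 1, i.e. C(n, 7) < 5^{21 − 1} = 95367431640625.
Check values of n near the boundary:
  n = 333: C(333, 7) = 84549532139028; 84549532139028 < 95367431640625? YES
  n = 334: C(334, 7) = 86359460961576; 86359460961576 < 95367431640625? YES
  n = 335: C(335, 7) = 88202498238195; 88202498238195 < 95367431640625? YES
  n = 336: C(336, 7) = 90079147136880; 90079147136880 < 95367431640625? YES
  n = 337: C(337, 7) = 91989916924632; 91989916924632 < 95367431640625? YES
  n = 338: C(338, 7) = 93935323022736; 93935323022736 < 95367431640625? YES
  n = 339: C(339, 7) = 95915887062372; 95915887062372 < 95367431640625? NO
  n = 340: C(340, 7) = 97932136940560; 97932136940560 < 95367431640625? NO
  n = 341: C(341, 7) = 99984606876440; 99984606876440 < 95367431640625? NO
The largest n with C(n, 7) < 95367431640625 is n = 338 (where E[X] = 93935323022736/95367431640625 ≈ 0.9849833). Hence R_5(7) > 338, i.e. R_5(7) ≥ 339.

Largest n = 338; hence R_5(7) > 338.


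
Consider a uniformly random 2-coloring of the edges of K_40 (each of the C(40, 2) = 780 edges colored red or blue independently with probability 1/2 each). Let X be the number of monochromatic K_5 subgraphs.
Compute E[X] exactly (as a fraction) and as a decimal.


Let X = Σ_S X_S over the C(40, 5) = 658008 subsets S of size 5, where X_S = 1 if the K_5 on S is monochromatic.
For a fixed S, the K_5 on S has C(5, 2) = 10 edges. P[all 10 edges red] = (1/2)^10, and likewise for blue, so P[monochromatic] = 2·(1/2)^10 = 2^{1 − 10} = 1/512.
Summing: E[X] = C(40, 5) · 2^{1 − 10} = 658008 · 1/512 = 82251/64.
Numerically: E[X] ≈ 1285.172.

E[X] = C(40,5)·2^(1−C(5,2)) = 82251/64 ≈ 1285.172.


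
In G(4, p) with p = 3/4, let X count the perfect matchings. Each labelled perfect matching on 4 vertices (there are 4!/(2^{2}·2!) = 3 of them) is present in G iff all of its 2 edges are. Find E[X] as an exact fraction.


K_4 has 4!/(2^{2}·2!) = 3 labelled perfect matchings.
For each such perfect matching H, let X_H = 1 if all 2 edges of H are present in G. Then P[X_H = 1] = p^{2} = (3/4)^{2} = 9/16.
By linearity: E[X] = Σ_H E[X_H] = 3 · p^{2} = 3 · 9/16 = 27/16.
Numerically: E[X] ≈ 1.69.

E[X] = 3 · (3/4)^{2} = 27/16 ≈ 1.69.


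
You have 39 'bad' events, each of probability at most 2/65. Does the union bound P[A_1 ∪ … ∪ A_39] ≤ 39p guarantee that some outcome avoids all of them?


Union bound: P[∪_{i=1}^{39} A_i] ≤ Σ_i P[A_i] ≤ 39·p = 39·(2/65) = 6/5.
Numerically: 6/5 ≈ 1.20000.
Is 6/5 < 1? NO.
Since the bound 6/5 is ≥ 1, the union bound is uninformative here; it does NOT by itself certify existence.

39·p = 6/5 ≈ 1.20000; existence NOT certified by the union bound.


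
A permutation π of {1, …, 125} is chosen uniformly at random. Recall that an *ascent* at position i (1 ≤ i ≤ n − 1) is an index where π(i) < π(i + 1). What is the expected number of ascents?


Write X = Σ X_I over i = 1, …, 124, with X_I the indicator of one ascent.
There are 124 indicators.
For each fixed i, the pair (π(i), π(i+1)) is a uniformly random ordered pair of distinct values from {1, …, 125}; by symmetry P[π(i) < π(i+1)] = 1/2.
By linearity: E[X] = 124 · (1/2) = (125 − 1) · (1/2) = 62 ≈ 62.00000.

E[X] = 62 = 62.00000.


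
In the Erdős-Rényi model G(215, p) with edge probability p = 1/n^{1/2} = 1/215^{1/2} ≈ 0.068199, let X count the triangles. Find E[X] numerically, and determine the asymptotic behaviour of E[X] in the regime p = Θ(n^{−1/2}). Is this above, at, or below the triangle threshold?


Number of potential triangles: C(215, 3) = 1633355.
Each occurs with probability p³ ≈ (0.068199)³ ≈ 3.1720667e-04.
By linearity: E[X] = C(215, 3)·p³ ≈ 1633355 · 3.1720667e-04 ≈ 518.11110.
Since α = 1/2 < 1, p = c/n^{1/2} ≫ 1/n is above the triangle threshold p ~ 1/n. Asymptotically E[X] ~ (c³/6)·n^{3(1−α)} = (1³/6)·n^{1.5} → ∞; triangles are abundant w.h.p.

E[X] ≈ 518.11110; in regime p = Θ(1/n^{1/2}) E[X] diverges (above the triangle threshold p ~ 1/n).


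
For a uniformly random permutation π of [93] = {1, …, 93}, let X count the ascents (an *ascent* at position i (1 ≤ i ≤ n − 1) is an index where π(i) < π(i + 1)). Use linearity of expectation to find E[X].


Write X = Σ X_I over i = 1, …, 92, with X_I the indicator of one ascent.
There are 92 indicators.
For each fixed i, the pair (π(i), π(i+1)) is a uniformly random ordered pair of distinct values from {1, …, 93}; by symmetry P[π(i) < π(i+1)] = 1/2.
By linearity: E[X] = 92 · (1/2) = (93 − 1) · (1/2) = 46 ≈ 46.000.

E[X] = 46 = 46.000.


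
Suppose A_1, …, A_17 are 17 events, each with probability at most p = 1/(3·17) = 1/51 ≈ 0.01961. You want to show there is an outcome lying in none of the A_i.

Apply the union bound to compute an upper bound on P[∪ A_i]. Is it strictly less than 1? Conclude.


Union bound: P[∪_{i=1}^{17} A_i] ≤ Σ_i P[A_i] ≤ 17·p = 17·(1/51) = 1/3.
Numerically: 1/3 ≈ 0.33333.
Is 1/3 < 1? YES.
Since P[∪ A_i] ≤ 1/3 < 1, the complement has P[∩ A_i^c] ≥ 1 − 1/3 = 2/3 > 0, so some outcome avoids every A_i.

17·p = 1/3 ≈ 0.33333; existence CERTIFIED by the union bound.


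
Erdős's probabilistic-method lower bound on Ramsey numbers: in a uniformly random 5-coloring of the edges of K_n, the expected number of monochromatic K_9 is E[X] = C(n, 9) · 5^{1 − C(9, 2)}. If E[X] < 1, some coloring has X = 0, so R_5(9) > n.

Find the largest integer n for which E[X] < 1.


We need C(n, 9) · 5^{1 − 36} < 1, i.e. C(n, 9) < 5^{36 − 1} = 2910383045673370361328125.
Check values of n near the boundary:
  n = 2166: C(2166, 9) = 2844037944203015677277940; 2844037944203015677277940 < 2910383045673370361328125? YES
  n = 2167: C(2167, 9) = 2855899084841489792706810; 2855899084841489792706810 < 2910383045673370361328125? YES
  n = 2168: C(2168, 9) = 2867804175977929537095120; 2867804175977929537095120 < 2910383045673370361328125? YES
  n = 2169: C(2169, 9) = 2879753360044504243499683; 2879753360044504243499683 < 2910383045673370361328125? YES
  n = 2170: C(2170, 9) = 2891746779868845075610510; 2891746779868845075610510 < 2910383045673370361328125? YES
  n = 2171: C(2171, 9) = 2903784578674959601827205; 2903784578674959601827205 < 2910383045673370361328125? YES
  n = 2172: C(2172, 9) = 2915866900084148060642020; 2915866900084148060642020 < 2910383045673370361328125? NO
  n = 2173: C(2173, 9) = 2927993888115921319674265; 2927993888115921319674265 < 2910383045673370361328125? NO
  n = 2174: C(2174, 9) = 2940165687188920530702934; 2940165687188920530702934 < 2910383045673370361328125? NO
The largest n with C(n, 9) < 2910383045673370361328125 is n = 2171 (where E[X] = 580756915734991920365441/582076609134674072265625 ≈ 0.997733). Hence R_5(9) > 2171, i.e. R_5(9) ≥ 2172.

Largest n = 2171; hence R_5(9) > 2171.


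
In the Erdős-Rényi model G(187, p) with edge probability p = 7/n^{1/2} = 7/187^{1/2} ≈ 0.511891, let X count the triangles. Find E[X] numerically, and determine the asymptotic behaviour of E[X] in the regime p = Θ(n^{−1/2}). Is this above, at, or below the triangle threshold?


Number of potential triangles: C(187, 3) = 1072445.
Each occurs with probability p³ ≈ (0.511891)³ ≈ 1.34131787e-01.
By linearity: E[X] = C(187, 3)·p³ ≈ 1072445 · 1.34131787e-01 ≈ 143848.964186.
Since α = 1/2 < 1, p = c/n^{1/2} ≫ 1/n is above the triangle threshold p ~ 1/n. Asymptotically E[X] ~ (c³/6)·n^{3(1−α)} = (7³/6)·n^{1.5} → ∞; triangles are abundant w.h.p.

E[X] ≈ 143848.964186; in regime p = Θ(1/n^{1/2}) E[X] diverges (above the triangle threshold p ~ 1/n).


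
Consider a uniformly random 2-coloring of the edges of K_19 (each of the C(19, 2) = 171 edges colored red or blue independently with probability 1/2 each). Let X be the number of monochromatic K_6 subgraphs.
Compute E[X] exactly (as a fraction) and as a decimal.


Let X = Σ_S X_S over the C(19, 6) = 27132 subsets S of size 6, where X_S = 1 if the K_6 on S is monochromatic.
For a fixed S, the K_6 on S has C(6, 2) = 15 edges. P[all 15 edges red] = (1/2)^15, and likewise for blue, so P[monochromatic] = 2·(1/2)^15 = 2^{1 − 15} = 1/16384.
By linearity: E[X] = C(19, 6) · 2^{1 − 15} = 27132 · 1/16384 = 6783/4096.
Numerically: E[X] ≈ 1.656006.

E[X] = C(19,6)·2^(1−C(6,2)) = 6783/4096 ≈ 1.656006.


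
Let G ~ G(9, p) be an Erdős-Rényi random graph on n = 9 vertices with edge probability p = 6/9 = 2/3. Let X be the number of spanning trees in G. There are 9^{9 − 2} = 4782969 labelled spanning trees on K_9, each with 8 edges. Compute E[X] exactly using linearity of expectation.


K_9 has 9^{9 − 2} = 4782969 labelled spanning trees.
For each such spanning tree H, let X_H = 1 if all 8 edges of H are present in G. Then P[X_H = 1] = p^{8} = (2/3)^{8} = 256/6561.
Summing the indicators: E[X] = Σ_H E[X_H] = 4782969 · p^{8} = 4782969 · 256/6561 = 186624.
Numerically: E[X] ≈ 1.87e+05.

E[X] = 4782969 · (2/3)^{8} = 186624 ≈ 1.87e+05.


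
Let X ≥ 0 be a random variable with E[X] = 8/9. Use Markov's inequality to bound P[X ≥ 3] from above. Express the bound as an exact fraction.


μ = E[X] = 8/9, a = 3.
Markov: P[X ≥ 3] ≤ μ/a = (8/9)/3 = 8/27.
Numerically: ≈ 0.296296.
(Since a = 3 > μ = 0.888889, the bound 8/27 is < 1 and informative.)

P[X ≥ 3] ≤ 8/27 ≈ 0.296296.


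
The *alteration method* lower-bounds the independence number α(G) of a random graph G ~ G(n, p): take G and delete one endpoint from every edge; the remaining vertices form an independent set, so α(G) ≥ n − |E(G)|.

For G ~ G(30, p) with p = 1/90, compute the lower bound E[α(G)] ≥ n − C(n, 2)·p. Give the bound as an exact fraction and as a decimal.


E[|E(G)|] = C(30, 2)·p = 435 · (1/90) = 29/6.
E[α(G)] ≥ n − E[|E(G)|] = 30 − 29/6 = 151/6.
Numerically: ≈ 25.167.
(This is only a lower bound; the true E[α(G)] may be larger.)

E[α(G)] ≥ 151/6 ≈ 25.167.


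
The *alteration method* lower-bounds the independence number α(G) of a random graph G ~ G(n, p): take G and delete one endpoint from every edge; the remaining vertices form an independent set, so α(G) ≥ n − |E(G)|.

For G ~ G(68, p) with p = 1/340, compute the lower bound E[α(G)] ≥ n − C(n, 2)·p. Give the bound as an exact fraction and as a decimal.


E[|E(G)|] = C(68, 2)·p = 2278 · (1/340) = 67/10.
E[α(G)] ≥ n − E[|E(G)|] = 68 − 67/10 = 613/10.
Numerically: ≈ 61.30000.
(This is only a lower bound; the true E[α(G)] may be larger.)

E[α(G)] ≥ 613/10 ≈ 61.30000.


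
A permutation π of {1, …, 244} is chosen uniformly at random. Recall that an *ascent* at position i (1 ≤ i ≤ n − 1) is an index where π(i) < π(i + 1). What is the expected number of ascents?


Write X = Σ X_I over i = 1, …, 243, with X_I the indicator of one ascent.
There are 243 indicators.
For each fixed i, the pair (π(i), π(i+1)) is a uniformly random ordered pair of distinct values from {1, …, 244}; by symmetry P[π(i) < π(i+1)] = 1/2.
By linearity: E[X] = 243 · (1/2) = (244 − 1) · (1/2) = 243/2 ≈ 121.50000.

E[X] = 243/2 = 121.50000.


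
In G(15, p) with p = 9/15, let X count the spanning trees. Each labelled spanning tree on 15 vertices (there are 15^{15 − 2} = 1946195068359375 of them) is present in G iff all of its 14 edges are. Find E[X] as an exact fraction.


K_15 has 15^{15 − 2} = 1946195068359375 labelled spanning trees.
For each such spanning tree H, let X_H = 1 if all 14 edges of H are present in G. Then P[X_H = 1] = p^{14} = (3/5)^{14} = 4782969/6103515625.
By linearity: E[X] = Σ_H E[X_H] = 1946195068359375 · p^{14} = 1946195068359375 · 4782969/6103515625 = 7625597484987/5.
Numerically: E[X] ≈ 1.52512e+12.

E[X] = 1946195068359375 · (3/5)^{14} = 7625597484987/5 ≈ 1.52512e+12.


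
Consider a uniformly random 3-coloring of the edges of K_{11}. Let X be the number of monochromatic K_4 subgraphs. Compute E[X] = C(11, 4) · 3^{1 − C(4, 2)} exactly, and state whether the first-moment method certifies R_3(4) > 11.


E[X] = C(11, 4) · 3^{1 − 6} = 330 · 3^{−5} = 330/243.
As a reduced fraction: E[X] = 110/81 ≈ 1.3580.
Is E[X] < 1? NO.
Since E[X] ≥ 1, the first-moment bound is inconclusive at n = 11; it does NOT by itself certify R_3(4) > 11.

E[X] = 110/81 ≈ 1.3580; E[X] ≥ 1; first-moment method inconclusive here.


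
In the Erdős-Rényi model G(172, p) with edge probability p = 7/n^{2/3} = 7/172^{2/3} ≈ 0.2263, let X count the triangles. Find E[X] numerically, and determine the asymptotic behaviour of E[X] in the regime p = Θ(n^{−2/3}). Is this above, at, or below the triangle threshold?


Number of potential triangles: C(172, 3) = 833340.
Each occurs with probability p³ ≈ (0.2263)³ ≈ 1.159410e-02.
By linearity: E[X] = C(172, 3)·p³ ≈ 833340 · 1.159410e-02 ≈ 9661.8314.
Since α = 2/3 < 1, p = c/n^{2/3} ≫ 1/n is above the triangle threshold p ~ 1/n. Asymptotically E[X] ~ (c³/6)·n^{3(1−α)} = (7³/6)·n^{1} → ∞; triangles are abundant w.h.p.

E[X] ≈ 9661.8314; in regime p = Θ(1/n^{2/3}) E[X] diverges (above the triangle threshold p ~ 1/n).


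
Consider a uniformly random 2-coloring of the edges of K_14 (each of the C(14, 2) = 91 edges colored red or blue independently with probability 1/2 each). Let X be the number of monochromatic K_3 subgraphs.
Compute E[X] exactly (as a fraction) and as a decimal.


Let X = Σ_S X_S over the C(14, 3) = 364 subsets S of size 3, where X_S = 1 if the K_3 on S is monochromatic.
For a fixed S, the K_3 on S has C(3, 2) = 3 edges. P[all 3 edges red] = (1/2)^3, and likewise for blue, so P[monochromatic] = 2·(1/2)^3 = 2^{1 − 3} = 1/4.
Summing: E[X] = C(14, 3) · 2^{1 − 3} = 364 · 1/4 = 91.
Numerically: E[X] ≈ 91.000.

E[X] = C(14,3)·2^(1−C(3,2)) = 91 ≈ 91.000.


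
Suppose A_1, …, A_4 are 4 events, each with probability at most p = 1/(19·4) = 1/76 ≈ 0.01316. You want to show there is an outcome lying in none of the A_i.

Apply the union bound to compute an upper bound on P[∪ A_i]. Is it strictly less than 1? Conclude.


Union bound: P[∪_{i=1}^{4} A_i] ≤ Σ_i P[A_i] ≤ 4·p = 4·(1/76) = 1/19.
Numerically: 1/19 ≈ 0.05263.
Is 1/19 < 1? YES.
Since P[∪ A_i] ≤ 1/19 < 1, the complement has P[∩ A_i^c] ≥ 1 − 1/19 = 18/19 > 0, so some outcome avoids every A_i.

4·p = 1/19 ≈ 0.05263; existence CERTIFIED by the union bound.


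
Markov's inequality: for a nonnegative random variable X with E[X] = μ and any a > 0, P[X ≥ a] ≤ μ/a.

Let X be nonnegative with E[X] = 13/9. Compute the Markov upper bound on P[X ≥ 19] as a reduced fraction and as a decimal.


μ = E[X] = 13/9, a = 19.
Markov: P[X ≥ 19] ≤ μ/a = (13/9)/19 = 13/171.
Numerically: ≈ 0.076023.
(Since a = 19 > μ = 1.444444, the bound 13/171 is < 1 and informative.)

P[X ≥ 19] ≤ 13/171 ≈ 0.076023.


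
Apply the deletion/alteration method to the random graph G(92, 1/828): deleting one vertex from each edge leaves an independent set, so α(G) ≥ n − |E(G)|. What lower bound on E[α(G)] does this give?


E[|E(G)|] = C(92, 2)·p = 4186 · (1/828) = 91/18.
E[α(G)] ≥ n − E[|E(G)|] = 92 − 91/18 = 1565/18.
Numerically: ≈ 86.94444.
(This is only a lower bound; the true E[α(G)] may be larger.)

E[α(G)] ≥ 1565/18 ≈ 86.94444.


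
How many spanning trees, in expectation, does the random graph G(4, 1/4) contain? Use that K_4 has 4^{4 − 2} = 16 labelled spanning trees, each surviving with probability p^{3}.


K_4 has 4^{4 − 2} = 16 labelled spanning trees.
For each such spanning tree H, let X_H = 1 if all 3 edges of H are present in G. Then P[X_H = 1] = p^{3} = (1/4)^{3} = 1/64.
Summing the indicators: E[X] = Σ_H E[X_H] = 16 · p^{3} = 16 · 1/64 = 1/4.
Numerically: E[X] ≈ 0.25.

E[X] = 16 · (1/4)^{3} = 1/4 ≈ 0.25.


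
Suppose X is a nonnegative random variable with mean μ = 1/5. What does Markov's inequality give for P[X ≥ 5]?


μ = E[X] = 1/5, a = 5.
Markov: P[X ≥ 5] ≤ μ/a = (1/5)/5 = 1/25.
Numerically: ≈ 0.04000.
(Since a = 5 > μ = 0.20000, the bound 1/25 is < 1 and informative.)

P[X ≥ 5] ≤ 1/25 ≈ 0.04000.


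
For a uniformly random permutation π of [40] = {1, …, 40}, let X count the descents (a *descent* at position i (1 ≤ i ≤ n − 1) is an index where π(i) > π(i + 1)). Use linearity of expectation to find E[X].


Write X = Σ X_I over i = 1, …, 39, with X_I the indicator of one descent.
There are 39 indicators.
For each fixed i, the pair (π(i), π(i+1)) is a uniformly random ordered pair of distinct values from {1, …, 40}; by symmetry P[π(i) > π(i+1)] = 1/2.
By linearity: E[X] = 39 · (1/2) = (40 − 1) · (1/2) = 39/2 ≈ 19.5000.

E[X] = 39/2 = 19.5000.


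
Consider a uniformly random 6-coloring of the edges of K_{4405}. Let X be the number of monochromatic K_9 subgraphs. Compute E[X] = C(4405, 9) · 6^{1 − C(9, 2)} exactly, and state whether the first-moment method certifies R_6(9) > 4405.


E[X] = C(4405, 9) · 6^{1 − 36} = 1706862792900636302463627150 · 6^{−35} = 1706862792900636302463627150/1719070799748422591028658176.
As a reduced fraction: E[X] = 284477132150106050410604525/286511799958070431838109696 ≈ 0.993.
Is E[X] < 1? YES.
Since E[X] < 1, there exists a 6-coloring of K_{4405} with no monochromatic K_9; hence R_6(9) > 4405.

E[X] = 284477132150106050410604525/286511799958070431838109696 ≈ 0.993; E[X] < 1, so R_6(9) > 4405.
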